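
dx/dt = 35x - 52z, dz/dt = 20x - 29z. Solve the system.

Coefficient matrix A = [[35, -52], [20, -29]].
Characteristic polynomial det(A - λI) = λ^2 - 6λ + 25 = 0.
Eigenvalues λ = 3 ± 4i (complex conjugate pair).
For λ=3+4i: an eigenvector is (-2,-1) - i(-3,-2) = (-2 + 3i, -1 + 2i).
A real fundamental pair from Re and Im of e^((3+4i)t)v: X_1 = e^(3t)(cos(4t)·(-2,-1) + sin(4t)·(-3,-2)), X_2 = e^(3t)(sin(4t)·(-2,-1) - cos(4t)·(-3,-2)).
General solution: K_1X_1 + K_2X_2.

x(t) = -3K_1e^(3t)sin(4t) - 2K_1e^(3t)cos(4t) - 2K_2e^(3t)sin(4t) + 3K_2e^(3t)cos(4t), z(t) = -2K_1e^(3t)sin(4t) - K_1e^(3t)cos(4t) - K_2e^(3t)sin(4t) + 2K_2e^(3t)cos(4t)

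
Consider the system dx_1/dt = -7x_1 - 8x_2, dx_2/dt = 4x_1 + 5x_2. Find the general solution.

Coefficient matrix A = [[-7, -8], [4, 5]].
Characteristic polynomial det(A - λI) = λ^2 + 2λ - 3 = 0.
Eigenvalues λ = 1, -3.
For λ=1: (A-λI) row 1 is [-8, -8], so an eigenvector is (1, -1).
For λ=-3: (A-λI) row 1 is [-4, -8], so an eigenvector is (-2, 1).
General solution: c_1e^(t)(1,-1) + c_2e^(-3t)(-2,1).

x_1(t) = c_1e^(t) - 2c_2e^(-3t), x_2(t) = -c_1e^(t) + c_2e^(-3t)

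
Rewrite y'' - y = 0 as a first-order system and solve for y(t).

Let x_1 = y, x_2 = y'. Then x_1' = x_2 and x_2' = x_1.
A = [[0,1],[1,0]]; det(A-λI) = λ^2 - 1.
Eigenvalues λ = -1, 1 with eigenvectors (1,-1), (1,1).

y(t) = C_1e^(-t) + C_2e^(t)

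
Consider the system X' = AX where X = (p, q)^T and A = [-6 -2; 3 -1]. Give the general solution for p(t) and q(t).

Coefficient matrix A = [[-6, -2], [3, -1]].
Characteristic polynomial det(A - λI) = λ^2 + 7λ + 12 = 0.
Eigenvalues λ = -3, -4.
For λ=-3: (A-λI) row 1 is [-3, -2], so an eigenvector is (2, -3).
For λ=-4: (A-λI) row 1 is [-2, -2], so an eigenvector is (-1, 1).
General solution: K_1e^(-3t)(2,-3) + K_2e^(-4t)(-1,1).

p(t) = 2K_1e^(-3t) - K_2e^(-4t), q(t) = -3K_1e^(-3t) + K_2e^(-4t)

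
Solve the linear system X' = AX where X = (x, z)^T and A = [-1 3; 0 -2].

Coefficient matrix A = [[-1, 3], [0, -2]].
Characteristic polynomial det(A - λI) = λ^2 + 3λ + 2 = 0.
Eigenvalues λ = -2, -1.
For λ=-2: (A-λI) row 1 is [1, 3], so an eigenvector is (3, -1).
For λ=-1: (A-λI) row 1 is [0, 3], so an eigenvector is (-1, 0).
General solution: K_1e^(-2t)(3,-1) + K_2e^(-t)(-1,0).

x(t) = 3K_1e^(-2t) - K_2e^(-t), z(t) = -K_1e^(-2t)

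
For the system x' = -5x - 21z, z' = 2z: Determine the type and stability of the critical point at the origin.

saddle

A = [[-5,-21],[0,2]]; det(A-λI) = λ^2 + 3λ - 10.
λ = 2, -5: opposite signs.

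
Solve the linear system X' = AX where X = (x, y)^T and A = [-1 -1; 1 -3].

Coefficient matrix A = [[-1, -1], [1, -3]].
Characteristic polynomial det(A - λI) = λ^2 + 4λ + 4 = 0.
Single eigenvalue λ = -2 with algebraic multiplicity 2.
Eigenvector v = (1,1); generalized eigenvector w with (A-λI)w=v is (-2,-3).
General solution: e^(-2t)[c_1·v + c_2·(t·v + w)].

x(t) = c_1e^(-2t) + c_2te^(-2t) - 2c_2e^(-2t), y(t) = c_1e^(-2t) + c_2te^(-2t) - 3c_2e^(-2t)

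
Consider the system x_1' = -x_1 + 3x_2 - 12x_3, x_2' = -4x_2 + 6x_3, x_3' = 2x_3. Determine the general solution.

Coefficient matrix A = [[-1, 3, -12], [0, -4, 6], [0, 0, 2]].
det(A - λI) = 0 gives eigenvalues λ = -1, -4, 2.
For λ=-1: eigenvector (1,0,0).
For λ=-4: eigenvector (-1,1,0).
For λ=2: eigenvector (-3,1,1).
General solution: K_1e^(-t)(1,0,0) + K_2e^(-4t)(-1,1,0) + K_3e^(2t)(-3,1,1).

x_1(t) = K_1e^(-t) - K_2e^(-4t) - 3K_3e^(2t), x_2(t) = K_2e^(-4t) + K_3e^(2t), x_3(t) = K_3e^(2t)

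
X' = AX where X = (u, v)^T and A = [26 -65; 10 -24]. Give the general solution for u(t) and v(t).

Coefficient matrix A = [[26, -65], [10, -24]].
Characteristic polynomial det(A - λI) = λ^2 - 2λ + 26 = 0.
Eigenvalues λ = 1 ± 5i (complex conjugate pair).
For λ=1+5i: an eigenvector is (-3,-1) - i(-2,-1) = (-3 + 2i, -1 + i).
A real fundamental pair from Re and Im of e^((1+5i)t)v: X_1 = e^(t)(cos(5t)·(-3,-1) + sin(5t)·(-2,-1)), X_2 = e^(t)(sin(5t)·(-3,-1) - cos(5t)·(-2,-1)).
General solution: K_1X_1 + K_2X_2.

u(t) = -2K_1e^(t)sin(5t) - 3K_1e^(t)cos(5t) - 3K_2e^(t)sin(5t) + 2K_2e^(t)cos(5t), v(t) = -K_1e^(t)sin(5t) - K_1e^(t)cos(5t) - K_2e^(t)sin(5t) + K_2e^(t)cos(5t)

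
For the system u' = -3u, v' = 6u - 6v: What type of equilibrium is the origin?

A = [[-3,0],[6,-6]]; det(A-λI) = λ^2 + 9λ + 18.
λ = -6, -3: both negative.

stable node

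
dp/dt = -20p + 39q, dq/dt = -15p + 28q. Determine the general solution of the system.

Coefficient matrix A = [[-20, 39], [-15, 28]].
Characteristic polynomial det(A - λI) = λ^2 - 8λ + 25 = 0.
Eigenvalues λ = 4 ± 3i (complex conjugate pair).
For λ=4+3i: an eigenvector is (2,1) - i(-3,-2) = (2 + 3i, 1 + 2i).
A real fundamental pair from Re and Im of e^((4+3i)t)v: X_1 = e^(4t)(cos(3t)·(2,1) + sin(3t)·(-3,-2)), X_2 = e^(4t)(sin(3t)·(2,1) - cos(3t)·(-3,-2)).
General solution: c_1X_1 + c_2X_2.

p(t) = -3c_1e^(4t)sin(3t) + 2c_1e^(4t)cos(3t) + 2c_2e^(4t)sin(3t) + 3c_2e^(4t)cos(3t), q(t) = -2c_1e^(4t)sin(3t) + c_1e^(4t)cos(3t) + c_2e^(4t)sin(3t) + 2c_2e^(4t)cos(3t)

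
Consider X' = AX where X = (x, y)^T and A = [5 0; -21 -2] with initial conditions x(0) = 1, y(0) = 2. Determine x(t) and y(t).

x(t) = e^(5t), y(t) = -3e^(5t) + 5e^(-2t)

Coefficient matrix A = [[5, 0], [-21, -2]].
Characteristic polynomial det(A - λI) = λ^2 - 3λ - 10 = 0.
Eigenvalues λ = -2, 5.
For λ=-2: (A-λI) row 1 is [7, 0], so an eigenvector is (0, -1).
For λ=5: (A-λI) row 2 is [-21, -7], so an eigenvector is (1, -3).
General solution: C_1e^(-2t)(0,-1) + C_2e^(5t)(1,-3).
Applying x(0)=1, y(0)=2 gives C_1=-5, C_2=1.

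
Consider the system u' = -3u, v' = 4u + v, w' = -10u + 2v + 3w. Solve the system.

Coefficient matrix A = [[-3, 0, 0], [4, 1, 0], [-10, 2, 3]].
det(A - λI) = 0 gives eigenvalues λ = 3, -3, 1.
For λ=3: eigenvector (0,0,1).
For λ=-3: eigenvector (-1,1,-2).
For λ=1: eigenvector (0,1,-1).
General solution: K_1e^(3t)(0,0,1) + K_2e^(-3t)(-1,1,-2) + K_3e^(t)(0,1,-1).

u(t) = -K_2e^(-3t), v(t) = K_2e^(-3t) + K_3e^(t), w(t) = K_1e^(3t) - 2K_2e^(-3t) - K_3e^(t)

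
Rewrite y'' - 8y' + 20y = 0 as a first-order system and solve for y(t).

y(t) = c_1e^(4t)cos(2t) + c_2e^(4t)sin(2t)

Let x_1 = y, x_2 = y'. Then x_1' = x_2 and x_2' = -20x_1 + 8x_2.
A = [[0,1],[-20,8]]; det(A-λI) = λ^2 - 8λ + 20.
Eigenvalues λ = 4 ± 2i.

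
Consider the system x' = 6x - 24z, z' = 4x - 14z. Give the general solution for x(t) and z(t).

x(t) = 3C_1e^(-2t) + 2C_2e^(-6t), z(t) = C_1e^(-2t) + C_2e^(-6t)

Coefficient matrix A = [[6, -24], [4, -14]].
Characteristic polynomial det(A - λI) = λ^2 + 8λ + 12 = 0.
Eigenvalues λ = -2, -6.
For λ=-2: (A-λI) row 1 is [8, -24], so an eigenvector is (3, 1).
For λ=-6: (A-λI) row 1 is [12, -24], so an eigenvector is (2, 1).
General solution: C_1e^(-2t)(3,1) + C_2e^(-6t)(2,1).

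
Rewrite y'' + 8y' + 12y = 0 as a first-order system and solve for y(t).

Let x_1 = y, x_2 = y'. Then x_1' = x_2 and x_2' = -12x_1 - 8x_2.
A = [[0,1],[-12,-8]]; det(A-λI) = λ^2 + 8λ + 12.
Eigenvalues λ = -6, -2 with eigenvectors (1,-6), (1,-2).

y(t) = c_1e^(-6t) + c_2e^(-2t)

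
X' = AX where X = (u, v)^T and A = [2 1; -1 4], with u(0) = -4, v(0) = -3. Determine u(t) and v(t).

Coefficient matrix A = [[2, 1], [-1, 4]].
Characteristic polynomial det(A - λI) = λ^2 - 6λ + 9 = 0.
Single eigenvalue λ = 3 with algebraic multiplicity 2.
Eigenvector v = (1,1); generalized eigenvector w with (A-λI)w=v is (-3,-2).
General solution: e^(3t)[K_1·v + K_2·(t·v + w)].
Applying u(0)=-4, v(0)=-3 gives K_1=-1, K_2=1.

u(t) = te^(3t) - 4e^(3t), v(t) = te^(3t) - 3e^(3t)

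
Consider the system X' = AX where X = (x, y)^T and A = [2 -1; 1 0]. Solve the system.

Coefficient matrix A = [[2, -1], [1, 0]].
Characteristic polynomial det(A - λI) = λ^2 - 2λ + 1 = 0.
Single eigenvalue λ = 1 with algebraic multiplicity 2.
Eigenvector v = (1,1); generalized eigenvector w with (A-λI)w=v is (0,-1).
General solution: e^(t)[c_1·v + c_2·(t·v + w)].

x(t) = c_1e^(t) + c_2te^(t), y(t) = c_1e^(t) + c_2te^(t) - c_2e^(t)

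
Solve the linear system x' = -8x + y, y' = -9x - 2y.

Coefficient matrix A = [[-8, 1], [-9, -2]].
Characteristic polynomial det(A - λI) = λ^2 + 10λ + 25 = 0.
Single eigenvalue λ = -5 with algebraic multiplicity 2.
Eigenvector v = (-1,-3); generalized eigenvector w with (A-λI)w=v is (1,2).
General solution: e^(-5t)[c_1·v + c_2·(t·v + w)].

x(t) = -c_1e^(-5t) - c_2te^(-5t) + c_2e^(-5t), y(t) = -3c_1e^(-5t) - 3c_2te^(-5t) + 2c_2e^(-5t)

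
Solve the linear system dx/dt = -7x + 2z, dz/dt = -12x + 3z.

x(t) = c_1e^(-3t) + c_2e^(-t), z(t) = 2c_1e^(-3t) + 3c_2e^(-t)

Coefficient matrix A = [[-7, 2], [-12, 3]].
Characteristic polynomial det(A - λI) = λ^2 + 4λ + 3 = 0.
Eigenvalues λ = -3, -1.
For λ=-3: (A-λI) row 1 is [-4, 2], so an eigenvector is (1, 2).
For λ=-1: (A-λI) row 1 is [-6, 2], so an eigenvector is (1, 3).
General solution: c_1e^(-3t)(1,2) + c_2e^(-t)(1,3).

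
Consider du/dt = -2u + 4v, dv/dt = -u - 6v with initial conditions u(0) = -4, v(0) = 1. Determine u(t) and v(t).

u(t) = -4te^(-4t) - 4e^(-4t), v(t) = 2te^(-4t) + e^(-4t)

Coefficient matrix A = [[-2, 4], [-1, -6]].
Characteristic polynomial det(A - λI) = λ^2 + 8λ + 16 = 0.
Single eigenvalue λ = -4 with algebraic multiplicity 2.
Eigenvector v = (2,-1); generalized eigenvector w with (A-λI)w=v is (-3,2).
General solution: e^(-4t)[K_1·v + K_2·(t·v + w)].
Applying u(0)=-4, v(0)=1 gives K_1=-5, K_2=-2.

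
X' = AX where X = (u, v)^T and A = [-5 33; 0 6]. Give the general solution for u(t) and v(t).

Coefficient matrix A = [[-5, 33], [0, 6]].
Characteristic polynomial det(A - λI) = λ^2 - λ - 30 = 0.
Eigenvalues λ = -5, 6.
For λ=-5: (A-λI) row 1 is [0, 33], so an eigenvector is (-1, 0).
For λ=6: (A-λI) row 1 is [-11, 33], so an eigenvector is (3, 1).
General solution: K_1e^(-5t)(-1,0) + K_2e^(6t)(3,1).

u(t) = -K_1e^(-5t) + 3K_2e^(6t), v(t) = K_2e^(6t)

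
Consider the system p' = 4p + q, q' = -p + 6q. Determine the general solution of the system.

Coefficient matrix A = [[4, 1], [-1, 6]].
Characteristic polynomial det(A - λI) = λ^2 - 10λ + 25 = 0.
Single eigenvalue λ = 5 with algebraic multiplicity 2.
Eigenvector v = (1,1); generalized eigenvector w with (A-λI)w=v is (2,3).
General solution: e^(5t)[c_1·v + c_2·(t·v + w)].

p(t) = c_1e^(5t) + c_2te^(5t) + 2c_2e^(5t), q(t) = c_1e^(5t) + c_2te^(5t) + 3c_2e^(5t)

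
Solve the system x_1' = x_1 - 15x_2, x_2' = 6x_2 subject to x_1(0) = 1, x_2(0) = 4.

x_1(t) = -12e^(6t) + 13e^(t), x_2(t) = 4e^(6t)

Coefficient matrix A = [[1, -15], [0, 6]].
Characteristic polynomial det(A - λI) = λ^2 - 7λ + 6 = 0.
Eigenvalues λ = 1, 6.
For λ=1: (A-λI) row 1 is [0, -15], so an eigenvector is (1, 0).
For λ=6: (A-λI) row 1 is [-5, -15], so an eigenvector is (-3, 1).
General solution: K_1e^(t)(1,0) + K_2e^(6t)(-3,1).
Applying x_1(0)=1, x_2(0)=4 gives K_1=13, K_2=4.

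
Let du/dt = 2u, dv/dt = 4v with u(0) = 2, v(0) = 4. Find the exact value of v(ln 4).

1024

A = [[2,0],[0,4]]; eigenvalues λ = 4, 2.
Eigenvectors: (0,1) for λ=4, (-1,0) for λ=2.
From the initial condition, c_1 = 4, c_2 = -2.
v(ln 4) = (4)(4^4)(1) + (-2)(4^2)(0) = 1024.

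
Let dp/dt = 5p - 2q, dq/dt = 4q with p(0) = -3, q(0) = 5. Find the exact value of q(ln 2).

A = [[5,-2],[0,4]]; eigenvalues λ = 5, 4.
Eigenvectors: (-1,0) for λ=5, (-2,-1) for λ=4.
From the initial condition, c_1 = 13, c_2 = -5.
q(ln 2) = (13)(2^5)(0) + (-5)(2^4)(-1) = 80.

80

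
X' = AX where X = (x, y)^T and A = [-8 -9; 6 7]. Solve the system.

x(t) = 3K_1e^(-2t) + K_2e^(t), y(t) = -2K_1e^(-2t) - K_2e^(t)

Coefficient matrix A = [[-8, -9], [6, 7]].
Characteristic polynomial det(A - λI) = λ^2 + λ - 2 = 0.
Eigenvalues λ = -2, 1.
For λ=-2: (A-λI) row 1 is [-6, -9], so an eigenvector is (3, -2).
For λ=1: (A-λI) row 1 is [-9, -9], so an eigenvector is (1, -1).
General solution: K_1e^(-2t)(3,-2) + K_2e^(t)(1,-1).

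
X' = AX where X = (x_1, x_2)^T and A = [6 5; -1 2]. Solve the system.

x_1(t) = -2K_1e^(4t)sin(t) - K_1e^(4t)cos(t) - K_2e^(4t)sin(t) + 2K_2e^(4t)cos(t), x_2(t) = K_1e^(4t)sin(t) - K_2e^(4t)cos(t)

Coefficient matrix A = [[6, 5], [-1, 2]].
Characteristic polynomial det(A - λI) = λ^2 - 8λ + 17 = 0.
Eigenvalues λ = 4 ± i (complex conjugate pair).
For λ=4+i: an eigenvector is (-1,0) - i(-2,1) = (-1 + 2i, 0 - i).
A real fundamental pair from Re and Im of e^((4+i)t)v: X_1 = e^(4t)(cos(t)·(-1,0) + sin(t)·(-2,1)), X_2 = e^(4t)(sin(t)·(-1,0) - cos(t)·(-2,1)).
General solution: K_1X_1 + K_2X_2.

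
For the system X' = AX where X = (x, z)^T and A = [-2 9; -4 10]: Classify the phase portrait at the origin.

unstable improper node

A = [[-2,9],[-4,10]]; det(A-λI) = λ^2 - 8λ + 16.
repeated λ = 4 with a single eigenvector.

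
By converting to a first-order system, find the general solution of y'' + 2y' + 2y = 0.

y(t) = C_1e^(-t)cos(t) + C_2e^(-t)sin(t)

Let x_1 = y, x_2 = y'. Then x_1' = x_2 and x_2' = -2x_1 - 2x_2.
A = [[0,1],[-2,-2]]; det(A-λI) = λ^2 + 2λ + 2.
Eigenvalues λ = -1 ± i.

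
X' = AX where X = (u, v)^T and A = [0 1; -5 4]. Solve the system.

u(t) = -K_1e^(2t)cos(t) - K_2e^(2t)sin(t), v(t) = K_1e^(2t)sin(t) - 2K_1e^(2t)cos(t) - 2K_2e^(2t)sin(t) - K_2e^(2t)cos(t)

Coefficient matrix A = [[0, 1], [-5, 4]].
Characteristic polynomial det(A - λI) = λ^2 - 4λ + 5 = 0.
Eigenvalues λ = 2 ± i (complex conjugate pair).
For λ=2+i: an eigenvector is (-1,-2) - i(0,1) = (-1, -2 - i).
A real fundamental pair from Re and Im of e^((2+i)t)v: X_1 = e^(2t)(cos(t)·(-1,-2) + sin(t)·(0,1)), X_2 = e^(2t)(sin(t)·(-1,-2) - cos(t)·(0,1)).
General solution: K_1X_1 + K_2X_2.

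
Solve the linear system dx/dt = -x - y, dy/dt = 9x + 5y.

Coefficient matrix A = [[-1, -1], [9, 5]].
Characteristic polynomial det(A - λI) = λ^2 - 4λ + 4 = 0.
Single eigenvalue λ = 2 with algebraic multiplicity 2.
Eigenvector v = (1,-3); generalized eigenvector w with (A-λI)w=v is (0,-1).
General solution: e^(2t)[C_1·v + C_2·(t·v + w)].

x(t) = C_1e^(2t) + C_2te^(2t), y(t) = -3C_1e^(2t) - 3C_2te^(2t) - C_2e^(2t)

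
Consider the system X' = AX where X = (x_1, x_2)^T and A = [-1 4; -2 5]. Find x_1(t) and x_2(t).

x_1(t) = -2K_1e^(t) - K_2e^(3t), x_2(t) = -K_1e^(t) - K_2e^(3t)

Coefficient matrix A = [[-1, 4], [-2, 5]].
Characteristic polynomial det(A - λI) = λ^2 - 4λ + 3 = 0.
Eigenvalues λ = 1, 3.
For λ=1: (A-λI) row 1 is [-2, 4], so an eigenvector is (-2, -1).
For λ=3: (A-λI) row 1 is [-4, 4], so an eigenvector is (-1, -1).
General solution: K_1e^(t)(-2,-1) + K_2e^(3t)(-1,-1).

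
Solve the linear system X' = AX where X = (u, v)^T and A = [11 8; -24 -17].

Coefficient matrix A = [[11, 8], [-24, -17]].
Characteristic polynomial det(A - λI) = λ^2 + 6λ + 5 = 0.
Eigenvalues λ = -1, -5.
For λ=-1: (A-λI) row 1 is [12, 8], so an eigenvector is (-2, 3).
For λ=-5: (A-λI) row 1 is [16, 8], so an eigenvector is (-1, 2).
General solution: c_1e^(-t)(-2,3) + c_2e^(-5t)(-1,2).

u(t) = -2c_1e^(-t) - c_2e^(-5t), v(t) = 3c_1e^(-t) + 2c_2e^(-5t)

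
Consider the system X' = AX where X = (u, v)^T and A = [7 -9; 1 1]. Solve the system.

u(t) = 3C_1e^(4t) + 3C_2te^(4t) - 2C_2e^(4t), v(t) = C_1e^(4t) + C_2te^(4t) - C_2e^(4t)

Coefficient matrix A = [[7, -9], [1, 1]].
Characteristic polynomial det(A - λI) = λ^2 - 8λ + 16 = 0.
Single eigenvalue λ = 4 with algebraic multiplicity 2.
Eigenvector v = (3,1); generalized eigenvector w with (A-λI)w=v is (-2,-1).
General solution: e^(4t)[C_1·v + C_2·(t·v + w)].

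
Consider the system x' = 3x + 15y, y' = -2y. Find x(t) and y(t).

x(t) = 3C_1e^(-2t) + C_2e^(3t), y(t) = -C_1e^(-2t)

Coefficient matrix A = [[3, 15], [0, -2]].
Characteristic polynomial det(A - λI) = λ^2 - λ - 6 = 0.
Eigenvalues λ = -2, 3.
For λ=-2: (A-λI) row 1 is [5, 15], so an eigenvector is (3, -1).
For λ=3: (A-λI) row 1 is [0, 15], so an eigenvector is (1, 0).
General solution: C_1e^(-2t)(3,-1) + C_2e^(3t)(1,0).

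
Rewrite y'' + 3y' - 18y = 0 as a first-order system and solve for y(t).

y(t) = c_1e^(3t) + c_2e^(-6t)

Let x_1 = y, x_2 = y'. Then x_1' = x_2 and x_2' = 18x_1 - 3x_2.
A = [[0,1],[18,-3]]; det(A-λI) = λ^2 + 3λ - 18.
Eigenvalues λ = 3, -6 with eigenvectors (1,3), (1,-6).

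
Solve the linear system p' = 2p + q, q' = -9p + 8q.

p(t) = C_1e^(5t) + C_2te^(5t), q(t) = 3C_1e^(5t) + 3C_2te^(5t) + C_2e^(5t)

Coefficient matrix A = [[2, 1], [-9, 8]].
Characteristic polynomial det(A - λI) = λ^2 - 10λ + 25 = 0.
Single eigenvalue λ = 5 with algebraic multiplicity 2.
Eigenvector v = (1,3); generalized eigenvector w with (A-λI)w=v is (0,1).
General solution: e^(5t)[C_1·v + C_2·(t·v + w)].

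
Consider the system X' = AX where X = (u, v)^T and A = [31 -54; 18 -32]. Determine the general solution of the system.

Coefficient matrix A = [[31, -54], [18, -32]].
Characteristic polynomial det(A - λI) = λ^2 + λ - 20 = 0.
Eigenvalues λ = 4, -5.
For λ=4: (A-λI) row 1 is [27, -54], so an eigenvector is (-2, -1).
For λ=-5: (A-λI) row 1 is [36, -54], so an eigenvector is (-3, -2).
General solution: K_1e^(4t)(-2,-1) + K_2e^(-5t)(-3,-2).

u(t) = -2K_1e^(4t) - 3K_2e^(-5t), v(t) = -K_1e^(4t) - 2K_2e^(-5t)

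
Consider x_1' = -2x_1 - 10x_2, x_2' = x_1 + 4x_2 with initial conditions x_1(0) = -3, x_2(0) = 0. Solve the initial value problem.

Coefficient matrix A = [[-2, -10], [1, 4]].
Characteristic polynomial det(A - λI) = λ^2 - 2λ + 2 = 0.
Eigenvalues λ = 1 ± i (complex conjugate pair).
For λ=1+i: an eigenvector is (1,0) - i(-3,1) = (1 + 3i, 0 - i).
A real fundamental pair from Re and Im of e^((1+i)t)v: X_1 = e^(t)(cos(t)·(1,0) + sin(t)·(-3,1)), X_2 = e^(t)(sin(t)·(1,0) - cos(t)·(-3,1)).
General solution: c_1X_1 + c_2X_2.
Applying x_1(0)=-3, x_2(0)=0 gives c_1=-3, c_2=0.

x_1(t) = 9e^(t)sin(t) - 3e^(t)cos(t), x_2(t) = -3e^(t)sin(t)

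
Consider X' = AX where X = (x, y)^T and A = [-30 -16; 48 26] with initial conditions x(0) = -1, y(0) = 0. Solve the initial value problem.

Coefficient matrix A = [[-30, -16], [48, 26]].
Characteristic polynomial det(A - λI) = λ^2 + 4λ - 12 = 0.
Eigenvalues λ = 2, -6.
For λ=2: (A-λI) row 1 is [-32, -16], so an eigenvector is (1, -2).
For λ=-6: (A-λI) row 1 is [-24, -16], so an eigenvector is (-2, 3).
General solution: c_1e^(2t)(1,-2) + c_2e^(-6t)(-2,3).
Applying x(0)=-1, y(0)=0 gives c_1=3, c_2=2.

x(t) = 3e^(2t) - 4e^(-6t), y(t) = -6e^(2t) + 6e^(-6t)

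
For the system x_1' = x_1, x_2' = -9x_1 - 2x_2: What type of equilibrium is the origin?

A = [[1,0],[-9,-2]]; det(A-λI) = λ^2 + λ - 2.
λ = 1, -2: opposite signs.

saddle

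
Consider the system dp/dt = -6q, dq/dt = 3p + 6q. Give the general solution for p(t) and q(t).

p(t) = K_1e^(3t)sin(3t) - K_1e^(3t)cos(3t) - K_2e^(3t)sin(3t) - K_2e^(3t)cos(3t), q(t) = -K_1e^(3t)sin(3t) + K_2e^(3t)cos(3t)

Coefficient matrix A = [[0, -6], [3, 6]].
Characteristic polynomial det(A - λI) = λ^2 - 6λ + 18 = 0.
Eigenvalues λ = 3 ± 3i (complex conjugate pair).
For λ=3+3i: an eigenvector is (-1,0) - i(1,-1) = (-1 - i, 0 + i).
A real fundamental pair from Re and Im of e^((3+3i)t)v: X_1 = e^(3t)(cos(3t)·(-1,0) + sin(3t)·(1,-1)), X_2 = e^(3t)(sin(3t)·(-1,0) - cos(3t)·(1,-1)).
General solution: K_1X_1 + K_2X_2.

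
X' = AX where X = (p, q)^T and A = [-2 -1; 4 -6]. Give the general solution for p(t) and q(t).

p(t) = -K_1e^(-4t) - K_2te^(-4t) - 2K_2e^(-4t), q(t) = -2K_1e^(-4t) - 2K_2te^(-4t) - 3K_2e^(-4t)

Coefficient matrix A = [[-2, -1], [4, -6]].
Characteristic polynomial det(A - λI) = λ^2 + 8λ + 16 = 0.
Single eigenvalue λ = -4 with algebraic multiplicity 2.
Eigenvector v = (-1,-2); generalized eigenvector w with (A-λI)w=v is (-2,-3).
General solution: e^(-4t)[K_1·v + K_2·(t·v + w)].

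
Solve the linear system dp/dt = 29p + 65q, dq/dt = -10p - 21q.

Coefficient matrix A = [[29, 65], [-10, -21]].
Characteristic polynomial det(A - λI) = λ^2 - 8λ + 41 = 0.
Eigenvalues λ = 4 ± 5i (complex conjugate pair).
For λ=4+5i: an eigenvector is (3,-1) - i(2,-1) = (3 - 2i, -1 + i).
A real fundamental pair from Re and Im of e^((4+5i)t)v: X_1 = e^(4t)(cos(5t)·(3,-1) + sin(5t)·(2,-1)), X_2 = e^(4t)(sin(5t)·(3,-1) - cos(5t)·(2,-1)).
General solution: c_1X_1 + c_2X_2.

p(t) = 2c_1e^(4t)sin(5t) + 3c_1e^(4t)cos(5t) + 3c_2e^(4t)sin(5t) - 2c_2e^(4t)cos(5t), q(t) = -c_1e^(4t)sin(5t) - c_1e^(4t)cos(5t) - c_2e^(4t)sin(5t) + c_2e^(4t)cos(5t)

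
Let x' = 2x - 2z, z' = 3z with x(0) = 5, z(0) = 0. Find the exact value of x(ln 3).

45

A = [[2,-2],[0,3]]; eigenvalues λ = 3, 2.
Eigenvectors: (-2,1) for λ=3, (1,0) for λ=2.
From the initial condition, c_1 = 0, c_2 = 5.
x(ln 3) = (0)(3^3)(-2) + (5)(3^2)(1) = 45.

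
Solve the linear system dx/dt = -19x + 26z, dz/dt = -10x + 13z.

Coefficient matrix A = [[-19, 26], [-10, 13]].
Characteristic polynomial det(A - λI) = λ^2 + 6λ + 13 = 0.
Eigenvalues λ = -3 ± 2i (complex conjugate pair).
For λ=-3+2i: an eigenvector is (-2,-1) - i(3,2) = (-2 - 3i, -1 - 2i).
A real fundamental pair from Re and Im of e^((-3+2i)t)v: X_1 = e^(-3t)(cos(2t)·(-2,-1) + sin(2t)·(3,2)), X_2 = e^(-3t)(sin(2t)·(-2,-1) - cos(2t)·(3,2)).
General solution: c_1X_1 + c_2X_2.

x(t) = 3c_1e^(-3t)sin(2t) - 2c_1e^(-3t)cos(2t) - 2c_2e^(-3t)sin(2t) - 3c_2e^(-3t)cos(2t), z(t) = 2c_1e^(-3t)sin(2t) - c_1e^(-3t)cos(2t) - c_2e^(-3t)sin(2t) - 2c_2e^(-3t)cos(2t)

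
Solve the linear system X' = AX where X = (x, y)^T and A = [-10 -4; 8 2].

Coefficient matrix A = [[-10, -4], [8, 2]].
Characteristic polynomial det(A - λI) = λ^2 + 8λ + 12 = 0.
Eigenvalues λ = -2, -6.
For λ=-2: (A-λI) row 1 is [-8, -4], so an eigenvector is (1, -2).
For λ=-6: (A-λI) row 1 is [-4, -4], so an eigenvector is (-1, 1).
General solution: c_1e^(-2t)(1,-2) + c_2e^(-6t)(-1,1).

x(t) = c_1e^(-2t) - c_2e^(-6t), y(t) = -2c_1e^(-2t) + c_2e^(-6t)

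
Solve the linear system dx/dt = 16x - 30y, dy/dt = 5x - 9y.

x(t) = -3C_1e^(6t) + 2C_2e^(t), y(t) = -C_1e^(6t) + C_2e^(t)

Coefficient matrix A = [[16, -30], [5, -9]].
Characteristic polynomial det(A - λI) = λ^2 - 7λ + 6 = 0.
Eigenvalues λ = 6, 1.
For λ=6: (A-λI) row 1 is [10, -30], so an eigenvector is (-3, -1).
For λ=1: (A-λI) row 1 is [15, -30], so an eigenvector is (2, 1).
General solution: C_1e^(6t)(-3,-1) + C_2e^(t)(2,1).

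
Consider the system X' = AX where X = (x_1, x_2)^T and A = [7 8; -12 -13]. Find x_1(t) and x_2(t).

x_1(t) = 2c_1e^(-5t) + c_2e^(-t), x_2(t) = -3c_1e^(-5t) - c_2e^(-t)

Coefficient matrix A = [[7, 8], [-12, -13]].
Characteristic polynomial det(A - λI) = λ^2 + 6λ + 5 = 0.
Eigenvalues λ = -5, -1.
For λ=-5: (A-λI) row 1 is [12, 8], so an eigenvector is (2, -3).
For λ=-1: (A-λI) row 1 is [8, 8], so an eigenvector is (1, -1).
General solution: c_1e^(-5t)(2,-3) + c_2e^(-t)(1,-1).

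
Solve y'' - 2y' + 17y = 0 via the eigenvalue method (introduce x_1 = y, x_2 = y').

y(t) = K_1e^(t)cos(4t) + K_2e^(t)sin(4t)

Let x_1 = y, x_2 = y'. Then x_1' = x_2 and x_2' = -17x_1 + 2x_2.
A = [[0,1],[-17,2]]; det(A-λI) = λ^2 - 2λ + 17.
Eigenvalues λ = 1 ± 4i.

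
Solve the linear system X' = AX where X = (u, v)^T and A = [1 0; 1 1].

Coefficient matrix A = [[1, 0], [1, 1]].
Characteristic polynomial det(A - λI) = λ^2 - 2λ + 1 = 0.
Single eigenvalue λ = 1 with algebraic multiplicity 2.
Eigenvector v = (0,1); generalized eigenvector w with (A-λI)w=v is (1,-2).
General solution: e^(t)[C_1·v + C_2·(t·v + w)].

u(t) = C_2e^(t), v(t) = C_1e^(t) + C_2te^(t) - 2C_2e^(t)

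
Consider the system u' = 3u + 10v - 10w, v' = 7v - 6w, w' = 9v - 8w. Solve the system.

u(t) = K_1e^(3t) - 2K_3e^(-2t), v(t) = -K_2e^(t) - 2K_3e^(-2t), w(t) = -K_2e^(t) - 3K_3e^(-2t)

Coefficient matrix A = [[3, 10, -10], [0, 7, -6], [0, 9, -8]].
det(A - λI) = 0 gives eigenvalues λ = 3, 1, -2.
For λ=3: eigenvector (1,0,0).
For λ=1: eigenvector (0,-1,-1).
For λ=-2: eigenvector (-2,-2,-3).
General solution: K_1e^(3t)(1,0,0) + K_2e^(t)(0,-1,-1) + K_3e^(-2t)(-2,-2,-3).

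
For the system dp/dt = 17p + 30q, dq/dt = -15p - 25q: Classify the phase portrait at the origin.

stable spiral

A = [[17,30],[-15,-25]]; det(A-λI) = λ^2 + 8λ + 25.
λ = -4 ± 3i: negative real part.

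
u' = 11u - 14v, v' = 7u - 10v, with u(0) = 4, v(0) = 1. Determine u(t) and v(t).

u(t) = 6e^(4t) - 2e^(-3t), v(t) = 3e^(4t) - 2e^(-3t)

Coefficient matrix A = [[11, -14], [7, -10]].
Characteristic polynomial det(A - λI) = λ^2 - λ - 12 = 0.
Eigenvalues λ = -3, 4.
For λ=-3: (A-λI) row 1 is [14, -14], so an eigenvector is (1, 1).
For λ=4: (A-λI) row 1 is [7, -14], so an eigenvector is (-2, -1).
General solution: K_1e^(-3t)(1,1) + K_2e^(4t)(-2,-1).
Applying u(0)=4, v(0)=1 gives K_1=-2, K_2=-3.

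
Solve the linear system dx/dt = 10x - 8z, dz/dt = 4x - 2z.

Coefficient matrix A = [[10, -8], [4, -2]].
Characteristic polynomial det(A - λI) = λ^2 - 8λ + 12 = 0.
Eigenvalues λ = 2, 6.
For λ=2: (A-λI) row 1 is [8, -8], so an eigenvector is (1, 1).
For λ=6: (A-λI) row 1 is [4, -8], so an eigenvector is (2, 1).
General solution: K_1e^(2t)(1,1) + K_2e^(6t)(2,1).

x(t) = K_1e^(2t) + 2K_2e^(6t), z(t) = K_1e^(2t) + K_2e^(6t)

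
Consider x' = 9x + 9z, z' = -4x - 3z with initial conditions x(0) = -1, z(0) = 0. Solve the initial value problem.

Coefficient matrix A = [[9, 9], [-4, -3]].
Characteristic polynomial det(A - λI) = λ^2 - 6λ + 9 = 0.
Single eigenvalue λ = 3 with algebraic multiplicity 2.
Eigenvector v = (3,-2); generalized eigenvector w with (A-λI)w=v is (-1,1).
General solution: e^(3t)[c_1·v + c_2·(t·v + w)].
Applying x(0)=-1, z(0)=0 gives c_1=-1, c_2=-2.

x(t) = -6te^(3t) - e^(3t), z(t) = 4te^(3t)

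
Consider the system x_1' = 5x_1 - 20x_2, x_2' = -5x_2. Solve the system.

Coefficient matrix A = [[5, -20], [0, -5]].
Characteristic polynomial det(A - λI) = λ^2 - 25 = 0.
Eigenvalues λ = -5, 5.
For λ=-5: (A-λI) row 1 is [10, -20], so an eigenvector is (2, 1).
For λ=5: (A-λI) row 1 is [0, -20], so an eigenvector is (-1, 0).
General solution: K_1e^(-5t)(2,1) + K_2e^(5t)(-1,0).

x_1(t) = 2K_1e^(-5t) - K_2e^(5t), x_2(t) = K_1e^(-5t)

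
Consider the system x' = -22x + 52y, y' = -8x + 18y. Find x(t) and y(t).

Coefficient matrix A = [[-22, 52], [-8, 18]].
Characteristic polynomial det(A - λI) = λ^2 + 4λ + 20 = 0.
Eigenvalues λ = -2 ± 4i (complex conjugate pair).
For λ=-2+4i: an eigenvector is (3,1) - i(-2,-1) = (3 + 2i, 1 + i).
A real fundamental pair from Re and Im of e^((-2+4i)t)v: X_1 = e^(-2t)(cos(4t)·(3,1) + sin(4t)·(-2,-1)), X_2 = e^(-2t)(sin(4t)·(3,1) - cos(4t)·(-2,-1)).
General solution: K_1X_1 + K_2X_2.

x(t) = -2K_1e^(-2t)sin(4t) + 3K_1e^(-2t)cos(4t) + 3K_2e^(-2t)sin(4t) + 2K_2e^(-2t)cos(4t), y(t) = -K_1e^(-2t)sin(4t) + K_1e^(-2t)cos(4t) + K_2e^(-2t)sin(4t) + K_2e^(-2t)cos(4t)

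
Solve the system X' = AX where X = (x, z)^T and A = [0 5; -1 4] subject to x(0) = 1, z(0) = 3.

x(t) = 13e^(2t)sin(t) + e^(2t)cos(t), z(t) = 5e^(2t)sin(t) + 3e^(2t)cos(t)

Coefficient matrix A = [[0, 5], [-1, 4]].
Characteristic polynomial det(A - λI) = λ^2 - 4λ + 5 = 0.
Eigenvalues λ = 2 ± i (complex conjugate pair).
For λ=2+i: an eigenvector is (1,0) - i(-2,-1) = (1 + 2i, 0 + i).
A real fundamental pair from Re and Im of e^((2+i)t)v: X_1 = e^(2t)(cos(t)·(1,0) + sin(t)·(-2,-1)), X_2 = e^(2t)(sin(t)·(1,0) - cos(t)·(-2,-1)).
General solution: c_1X_1 + c_2X_2.
Applying x(0)=1, z(0)=3 gives c_1=-5, c_2=3.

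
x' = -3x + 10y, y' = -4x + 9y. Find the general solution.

Coefficient matrix A = [[-3, 10], [-4, 9]].
Characteristic polynomial det(A - λI) = λ^2 - 6λ + 13 = 0.
Eigenvalues λ = 3 ± 2i (complex conjugate pair).
For λ=3+2i: an eigenvector is (2,1) - i(-1,-1) = (2 + i, 1 + i).
A real fundamental pair from Re and Im of e^((3+2i)t)v: X_1 = e^(3t)(cos(2t)·(2,1) + sin(2t)·(-1,-1)), X_2 = e^(3t)(sin(2t)·(2,1) - cos(2t)·(-1,-1)).
General solution: C_1X_1 + C_2X_2.

x(t) = -C_1e^(3t)sin(2t) + 2C_1e^(3t)cos(2t) + 2C_2e^(3t)sin(2t) + C_2e^(3t)cos(2t), y(t) = -C_1e^(3t)sin(2t) + C_1e^(3t)cos(2t) + C_2e^(3t)sin(2t) + C_2e^(3t)cos(2t)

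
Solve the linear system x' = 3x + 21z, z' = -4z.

Coefficient matrix A = [[3, 21], [0, -4]].
Characteristic polynomial det(A - λI) = λ^2 + λ - 12 = 0.
Eigenvalues λ = 3, -4.
For λ=3: (A-λI) row 1 is [0, 21], so an eigenvector is (-1, 0).
For λ=-4: (A-λI) row 1 is [7, 21], so an eigenvector is (-3, 1).
General solution: c_1e^(3t)(-1,0) + c_2e^(-4t)(-3,1).

x(t) = -c_1e^(3t) - 3c_2e^(-4t), z(t) = c_2e^(-4t)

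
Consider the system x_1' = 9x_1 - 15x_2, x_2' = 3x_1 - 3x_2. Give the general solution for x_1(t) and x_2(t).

x_1(t) = -2c_1e^(3t)sin(3t) - c_1e^(3t)cos(3t) - c_2e^(3t)sin(3t) + 2c_2e^(3t)cos(3t), x_2(t) = -c_1e^(3t)sin(3t) + c_2e^(3t)cos(3t)

Coefficient matrix A = [[9, -15], [3, -3]].
Characteristic polynomial det(A - λI) = λ^2 - 6λ + 18 = 0.
Eigenvalues λ = 3 ± 3i (complex conjugate pair).
For λ=3+3i: an eigenvector is (-1,0) - i(-2,-1) = (-1 + 2i, 0 + i).
A real fundamental pair from Re and Im of e^((3+3i)t)v: X_1 = e^(3t)(cos(3t)·(-1,0) + sin(3t)·(-2,-1)), X_2 = e^(3t)(sin(3t)·(-1,0) - cos(3t)·(-2,-1)).
General solution: c_1X_1 + c_2X_2.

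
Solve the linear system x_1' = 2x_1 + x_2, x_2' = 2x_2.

Coefficient matrix A = [[2, 1], [0, 2]].
Characteristic polynomial det(A - λI) = λ^2 - 4λ + 4 = 0.
Single eigenvalue λ = 2 with algebraic multiplicity 2.
Eigenvector v = (1,0); generalized eigenvector w with (A-λI)w=v is (3,1).
General solution: e^(2t)[c_1·v + c_2·(t·v + w)].

x_1(t) = c_1e^(2t) + c_2te^(2t) + 3c_2e^(2t), x_2(t) = c_2e^(2t)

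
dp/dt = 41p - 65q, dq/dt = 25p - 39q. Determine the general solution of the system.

Coefficient matrix A = [[41, -65], [25, -39]].
Characteristic polynomial det(A - λI) = λ^2 - 2λ + 26 = 0.
Eigenvalues λ = 1 ± 5i (complex conjugate pair).
For λ=1+5i: an eigenvector is (-2,-1) - i(-3,-2) = (-2 + 3i, -1 + 2i).
A real fundamental pair from Re and Im of e^((1+5i)t)v: X_1 = e^(t)(cos(5t)·(-2,-1) + sin(5t)·(-3,-2)), X_2 = e^(t)(sin(5t)·(-2,-1) - cos(5t)·(-3,-2)).
General solution: c_1X_1 + c_2X_2.

p(t) = -3c_1e^(t)sin(5t) - 2c_1e^(t)cos(5t) - 2c_2e^(t)sin(5t) + 3c_2e^(t)cos(5t), q(t) = -2c_1e^(t)sin(5t) - c_1e^(t)cos(5t) - c_2e^(t)sin(5t) + 2c_2e^(t)cos(5t)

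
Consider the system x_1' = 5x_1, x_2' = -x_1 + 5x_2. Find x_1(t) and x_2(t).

x_1(t) = C_2e^(5t), x_2(t) = -C_1e^(5t) - C_2te^(5t)

Coefficient matrix A = [[5, 0], [-1, 5]].
Characteristic polynomial det(A - λI) = λ^2 - 10λ + 25 = 0.
Single eigenvalue λ = 5 with algebraic multiplicity 2.
Eigenvector v = (0,-1); generalized eigenvector w with (A-λI)w=v is (1,0).
General solution: e^(5t)[C_1·v + C_2·(t·v + w)].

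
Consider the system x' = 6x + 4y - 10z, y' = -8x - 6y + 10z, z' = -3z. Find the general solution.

Coefficient matrix A = [[6, 4, -10], [-8, -6, 10], [0, 0, -3]].
det(A - λI) = 0 gives eigenvalues λ = -2, 2, -3.
For λ=-2: eigenvector (-1,2,0).
For λ=2: eigenvector (-1,1,0).
For λ=-3: eigenvector (2,-2,1).
General solution: K_1e^(-2t)(-1,2,0) + K_2e^(2t)(-1,1,0) + K_3e^(-3t)(2,-2,1).

x(t) = -K_1e^(-2t) - K_2e^(2t) + 2K_3e^(-3t), y(t) = 2K_1e^(-2t) + K_2e^(2t) - 2K_3e^(-3t), z(t) = K_3e^(-3t)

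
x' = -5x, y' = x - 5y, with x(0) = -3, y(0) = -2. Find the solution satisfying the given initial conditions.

x(t) = -3e^(-5t), y(t) = -3te^(-5t) - 2e^(-5t)

Coefficient matrix A = [[-5, 0], [1, -5]].
Characteristic polynomial det(A - λI) = λ^2 + 10λ + 25 = 0.
Single eigenvalue λ = -5 with algebraic multiplicity 2.
Eigenvector v = (0,-1); generalized eigenvector w with (A-λI)w=v is (-1,2).
General solution: e^(-5t)[K_1·v + K_2·(t·v + w)].
Applying x(0)=-3, y(0)=-2 gives K_1=8, K_2=3.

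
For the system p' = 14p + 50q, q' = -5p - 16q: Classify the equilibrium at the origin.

stable spiral

A = [[14,50],[-5,-16]]; det(A-λI) = λ^2 + 2λ + 26.
λ = -1 ± 5i: negative real part.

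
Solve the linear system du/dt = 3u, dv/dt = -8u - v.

Coefficient matrix A = [[3, 0], [-8, -1]].
Characteristic polynomial det(A - λI) = λ^2 - 2λ - 3 = 0.
Eigenvalues λ = -1, 3.
For λ=-1: (A-λI) row 1 is [4, 0], so an eigenvector is (0, 1).
For λ=3: (A-λI) row 2 is [-8, -4], so an eigenvector is (1, -2).
General solution: C_1e^(-t)(0,1) + C_2e^(3t)(1,-2).

u(t) = C_2e^(3t), v(t) = C_1e^(-t) - 2C_2e^(3t)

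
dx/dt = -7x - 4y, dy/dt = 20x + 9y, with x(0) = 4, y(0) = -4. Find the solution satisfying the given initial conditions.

x(t) = -4e^(t)sin(4t) + 4e^(t)cos(4t), y(t) = 12e^(t)sin(4t) - 4e^(t)cos(4t)

Coefficient matrix A = [[-7, -4], [20, 9]].
Characteristic polynomial det(A - λI) = λ^2 - 2λ + 17 = 0.
Eigenvalues λ = 1 ± 4i (complex conjugate pair).
For λ=1+4i: an eigenvector is (1,-2) - i(0,1) = (1, -2 - i).
A real fundamental pair from Re and Im of e^((1+4i)t)v: X_1 = e^(t)(cos(4t)·(1,-2) + sin(4t)·(0,1)), X_2 = e^(t)(sin(4t)·(1,-2) - cos(4t)·(0,1)).
General solution: C_1X_1 + C_2X_2.
Applying x(0)=4, y(0)=-4 gives C_1=4, C_2=-4.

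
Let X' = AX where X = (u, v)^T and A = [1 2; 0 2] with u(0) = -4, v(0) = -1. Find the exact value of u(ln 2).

-12

A = [[1,2],[0,2]]; eigenvalues λ = 1, 2.
Eigenvectors: (1,0) for λ=1, (-2,-1) for λ=2.
From the initial condition, c_1 = -2, c_2 = 1.
u(ln 2) = (-2)(2^1)(1) + (1)(2^2)(-2) = -12.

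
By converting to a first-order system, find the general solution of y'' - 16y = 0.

Let x_1 = y, x_2 = y'. Then x_1' = x_2 and x_2' = 16x_1.
A = [[0,1],[16,0]]; det(A-λI) = λ^2 - 16.
Eigenvalues λ = -4, 4 with eigenvectors (1,-4), (1,4).

y(t) = c_1e^(-4t) + c_2e^(4t)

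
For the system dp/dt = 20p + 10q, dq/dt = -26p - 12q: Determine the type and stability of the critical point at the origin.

unstable spiral

A = [[20,10],[-26,-12]]; det(A-λI) = λ^2 - 8λ + 20.
λ = 4 ± 2i: positive real part.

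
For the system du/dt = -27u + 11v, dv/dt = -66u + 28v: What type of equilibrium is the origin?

saddle

A = [[-27,11],[-66,28]]; det(A-λI) = λ^2 - λ - 30.
λ = -5, 6: opposite signs.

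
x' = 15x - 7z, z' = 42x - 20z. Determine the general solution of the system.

x(t) = C_1e^(-6t) + C_2e^(t), z(t) = 3C_1e^(-6t) + 2C_2e^(t)

Coefficient matrix A = [[15, -7], [42, -20]].
Characteristic polynomial det(A - λI) = λ^2 + 5λ - 6 = 0.
Eigenvalues λ = -6, 1.
For λ=-6: (A-λI) row 1 is [21, -7], so an eigenvector is (1, 3).
For λ=1: (A-λI) row 1 is [14, -7], so an eigenvector is (1, 2).
General solution: C_1e^(-6t)(1,3) + C_2e^(t)(1,2).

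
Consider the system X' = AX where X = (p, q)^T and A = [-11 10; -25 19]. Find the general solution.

p(t) = -c_1e^(4t)sin(5t) - c_1e^(4t)cos(5t) - c_2e^(4t)sin(5t) + c_2e^(4t)cos(5t), q(t) = -c_1e^(4t)sin(5t) - 2c_1e^(4t)cos(5t) - 2c_2e^(4t)sin(5t) + c_2e^(4t)cos(5t)

Coefficient matrix A = [[-11, 10], [-25, 19]].
Characteristic polynomial det(A - λI) = λ^2 - 8λ + 41 = 0.
Eigenvalues λ = 4 ± 5i (complex conjugate pair).
For λ=4+5i: an eigenvector is (-1,-2) - i(-1,-1) = (-1 + i, -2 + i).
A real fundamental pair from Re and Im of e^((4+5i)t)v: X_1 = e^(4t)(cos(5t)·(-1,-2) + sin(5t)·(-1,-1)), X_2 = e^(4t)(sin(5t)·(-1,-2) - cos(5t)·(-1,-1)).
General solution: c_1X_1 + c_2X_2.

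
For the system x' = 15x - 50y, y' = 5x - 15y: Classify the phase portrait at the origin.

A = [[15,-50],[5,-15]]; det(A-λI) = λ^2 + 25.
λ = 0 ± 5i: zero real part.

center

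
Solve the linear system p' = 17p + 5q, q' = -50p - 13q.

Coefficient matrix A = [[17, 5], [-50, -13]].
Characteristic polynomial det(A - λI) = λ^2 - 4λ + 29 = 0.
Eigenvalues λ = 2 ± 5i (complex conjugate pair).
For λ=2+5i: an eigenvector is (-1,3) - i(0,1) = (-1, 3 - i).
A real fundamental pair from Re and Im of e^((2+5i)t)v: X_1 = e^(2t)(cos(5t)·(-1,3) + sin(5t)·(0,1)), X_2 = e^(2t)(sin(5t)·(-1,3) - cos(5t)·(0,1)).
General solution: c_1X_1 + c_2X_2.

p(t) = -c_1e^(2t)cos(5t) - c_2e^(2t)sin(5t), q(t) = c_1e^(2t)sin(5t) + 3c_1e^(2t)cos(5t) + 3c_2e^(2t)sin(5t) - c_2e^(2t)cos(5t)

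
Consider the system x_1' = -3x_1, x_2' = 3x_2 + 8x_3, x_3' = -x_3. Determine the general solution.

Coefficient matrix A = [[-3, 0, 0], [0, 3, 8], [0, 0, -1]].
det(A - λI) = 0 gives eigenvalues λ = -3, 3, -1.
For λ=-3: eigenvector (1,0,0).
For λ=3: eigenvector (0,1,0).
For λ=-1: eigenvector (0,-2,1).
General solution: C_1e^(-3t)(1,0,0) + C_2e^(3t)(0,1,0) + C_3e^(-t)(0,-2,1).

x_1(t) = C_1e^(-3t), x_2(t) = C_2e^(3t) - 2C_3e^(-t), x_3(t) = C_3e^(-t)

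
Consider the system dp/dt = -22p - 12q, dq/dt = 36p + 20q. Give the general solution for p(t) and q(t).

Coefficient matrix A = [[-22, -12], [36, 20]].
Characteristic polynomial det(A - λI) = λ^2 + 2λ - 8 = 0.
Eigenvalues λ = 2, -4.
For λ=2: (A-λI) row 1 is [-24, -12], so an eigenvector is (-1, 2).
For λ=-4: (A-λI) row 1 is [-18, -12], so an eigenvector is (2, -3).
General solution: K_1e^(2t)(-1,2) + K_2e^(-4t)(2,-3).

p(t) = -K_1e^(2t) + 2K_2e^(-4t), q(t) = 2K_1e^(2t) - 3K_2e^(-4t)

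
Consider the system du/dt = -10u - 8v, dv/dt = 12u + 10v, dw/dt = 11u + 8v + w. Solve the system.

Coefficient matrix A = [[-10, -8, 0], [12, 10, 0], [11, 8, 1]].
det(A - λI) = 0 gives eigenvalues λ = -2, 2, 1.
For λ=-2: eigenvector (1,-1,-1).
For λ=2: eigenvector (-2,3,2).
For λ=1: eigenvector (0,0,1).
General solution: c_1e^(-2t)(1,-1,-1) + c_2e^(2t)(-2,3,2) + c_3e^(t)(0,0,1).

u(t) = c_1e^(-2t) - 2c_2e^(2t), v(t) = -c_1e^(-2t) + 3c_2e^(2t), w(t) = -c_1e^(-2t) + 2c_2e^(2t) + c_3e^(t)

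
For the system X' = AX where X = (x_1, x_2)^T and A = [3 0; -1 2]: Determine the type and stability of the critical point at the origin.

A = [[3,0],[-1,2]]; det(A-λI) = λ^2 - 5λ + 6.
λ = 3, 2: both positive.

unstable node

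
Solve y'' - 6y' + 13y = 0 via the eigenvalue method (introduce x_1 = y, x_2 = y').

y(t) = K_1e^(3t)cos(2t) + K_2e^(3t)sin(2t)

Let x_1 = y, x_2 = y'. Then x_1' = x_2 and x_2' = -13x_1 + 6x_2.
A = [[0,1],[-13,6]]; det(A-λI) = λ^2 - 6λ + 13.
Eigenvalues λ = 3 ± 2i.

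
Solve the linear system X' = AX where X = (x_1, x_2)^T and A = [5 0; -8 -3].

Coefficient matrix A = [[5, 0], [-8, -3]].
Characteristic polynomial det(A - λI) = λ^2 - 2λ - 15 = 0.
Eigenvalues λ = -3, 5.
For λ=-3: (A-λI) row 1 is [8, 0], so an eigenvector is (0, 1).
For λ=5: (A-λI) row 2 is [-8, -8], so an eigenvector is (-1, 1).
General solution: C_1e^(-3t)(0,1) + C_2e^(5t)(-1,1).

x_1(t) = -C_2e^(5t), x_2(t) = C_1e^(-3t) + C_2e^(5t)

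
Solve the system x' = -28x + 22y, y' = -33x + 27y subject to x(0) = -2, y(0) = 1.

Coefficient matrix A = [[-28, 22], [-33, 27]].
Characteristic polynomial det(A - λI) = λ^2 + λ - 30 = 0.
Eigenvalues λ = 5, -6.
For λ=5: (A-λI) row 1 is [-33, 22], so an eigenvector is (-2, -3).
For λ=-6: (A-λI) row 1 is [-22, 22], so an eigenvector is (-1, -1).
General solution: c_1e^(5t)(-2,-3) + c_2e^(-6t)(-1,-1).
Applying x(0)=-2, y(0)=1 gives c_1=-3, c_2=8.

x(t) = 6e^(5t) - 8e^(-6t), y(t) = 9e^(5t) - 8e^(-6t)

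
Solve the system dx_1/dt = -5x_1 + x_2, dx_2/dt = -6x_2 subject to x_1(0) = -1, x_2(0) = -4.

Coefficient matrix A = [[-5, 1], [0, -6]].
Characteristic polynomial det(A - λI) = λ^2 + 11λ + 30 = 0.
Eigenvalues λ = -5, -6.
For λ=-5: (A-λI) row 1 is [0, 1], so an eigenvector is (-1, 0).
For λ=-6: (A-λI) row 1 is [1, 1], so an eigenvector is (-1, 1).
General solution: c_1e^(-5t)(-1,0) + c_2e^(-6t)(-1,1).
Applying x_1(0)=-1, x_2(0)=-4 gives c_1=5, c_2=-4.

x_1(t) = -5e^(-5t) + 4e^(-6t), x_2(t) = -4e^(-6t)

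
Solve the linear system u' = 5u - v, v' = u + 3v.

Coefficient matrix A = [[5, -1], [1, 3]].
Characteristic polynomial det(A - λI) = λ^2 - 8λ + 16 = 0.
Single eigenvalue λ = 4 with algebraic multiplicity 2.
Eigenvector v = (1,1); generalized eigenvector w with (A-λI)w=v is (2,1).
General solution: e^(4t)[C_1·v + C_2·(t·v + w)].

u(t) = C_1e^(4t) + C_2te^(4t) + 2C_2e^(4t), v(t) = C_1e^(4t) + C_2te^(4t) + C_2e^(4t)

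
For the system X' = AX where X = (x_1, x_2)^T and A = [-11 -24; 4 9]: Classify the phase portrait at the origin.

A = [[-11,-24],[4,9]]; det(A-λI) = λ^2 + 2λ - 3.
λ = 1, -3: opposite signs.

saddle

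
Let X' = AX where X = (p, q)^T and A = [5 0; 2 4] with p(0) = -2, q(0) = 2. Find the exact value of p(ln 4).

A = [[5,0],[2,4]]; eigenvalues λ = 4, 5.
Eigenvectors: (0,1) for λ=4, (-1,-2) for λ=5.
From the initial condition, c_1 = 6, c_2 = 2.
p(ln 4) = (6)(4^4)(0) + (2)(4^5)(-1) = -2048.

-2048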